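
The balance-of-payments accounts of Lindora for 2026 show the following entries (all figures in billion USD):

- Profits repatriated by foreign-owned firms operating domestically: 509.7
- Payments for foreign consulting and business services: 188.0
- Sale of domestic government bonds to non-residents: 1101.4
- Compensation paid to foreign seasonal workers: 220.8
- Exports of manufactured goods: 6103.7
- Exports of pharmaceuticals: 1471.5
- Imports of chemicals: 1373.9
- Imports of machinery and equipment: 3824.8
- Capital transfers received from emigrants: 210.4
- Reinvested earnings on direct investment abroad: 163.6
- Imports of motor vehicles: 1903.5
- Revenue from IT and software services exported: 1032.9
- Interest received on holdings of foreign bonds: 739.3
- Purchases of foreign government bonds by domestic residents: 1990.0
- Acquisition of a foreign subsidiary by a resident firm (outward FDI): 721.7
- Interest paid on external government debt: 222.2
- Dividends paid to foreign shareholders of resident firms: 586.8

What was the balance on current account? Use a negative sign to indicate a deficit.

Goods: -1903.5 + 6103.7 + 1471.5 - 3824.8 - 1373.9 = 473.0
Services: 1032.9 - 188.0 = 844.9
Primary income: 163.6 - 220.8 - 509.7 - 586.8 - 222.2 + 739.3 = -636.6
Current account = 473.0 + 844.9 + (-636.6) = 681.3
(Excluded from the current account — financial account: sale of domestic government bonds to non-residents 1101.4, purchases of foreign government bonds by domestic residents 1990.0, acquisition of a foreign subsidiary by a resident firm (outward FDI) 721.7; capital account: capital transfers received from emigrants 210.4.)

681.3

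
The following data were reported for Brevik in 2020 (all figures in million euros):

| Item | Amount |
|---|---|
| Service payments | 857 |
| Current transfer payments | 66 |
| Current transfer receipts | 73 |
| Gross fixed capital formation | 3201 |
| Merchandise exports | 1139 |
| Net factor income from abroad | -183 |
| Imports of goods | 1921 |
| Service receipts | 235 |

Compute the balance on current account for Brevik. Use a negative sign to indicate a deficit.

-1580

Goods balance = 1139 - 1921 = -782
Services balance = 235 - 857 = -622
Trade balance (goods + services) = -782 + (-622) = -1404
Net primary income = -183
Net secondary income = 73 - 66 = 7
Current account = -1404 + (-183) + 7 = -1580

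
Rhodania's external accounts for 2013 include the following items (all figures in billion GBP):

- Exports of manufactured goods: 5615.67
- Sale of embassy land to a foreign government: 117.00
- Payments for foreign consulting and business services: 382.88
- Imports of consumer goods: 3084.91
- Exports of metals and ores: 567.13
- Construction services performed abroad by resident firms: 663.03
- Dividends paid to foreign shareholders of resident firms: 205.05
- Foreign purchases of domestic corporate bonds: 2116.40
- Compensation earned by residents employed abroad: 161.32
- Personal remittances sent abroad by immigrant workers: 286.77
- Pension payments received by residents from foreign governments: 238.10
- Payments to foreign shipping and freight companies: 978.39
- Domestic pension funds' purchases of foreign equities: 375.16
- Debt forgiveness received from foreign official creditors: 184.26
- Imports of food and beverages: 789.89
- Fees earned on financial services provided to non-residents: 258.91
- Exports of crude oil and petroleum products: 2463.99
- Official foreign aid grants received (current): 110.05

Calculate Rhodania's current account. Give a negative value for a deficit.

4350.31

Goods: -789.89 + 2463.99 + 567.13 - 3084.91 + 5615.67 = 4771.99
Services: 258.91 + 663.03 - 382.88 - 978.39 = -439.33
Primary income: 161.32 - 205.05 = -43.73
Secondary income: 110.05 + 238.10 - 286.77 = 61.38
Current account = 4771.99 + (-439.33) + (-43.73) + 61.38 = 4350.31
(Excluded from the current account — capital account: sale of embassy land to a foreign government 117.00, debt forgiveness received from foreign official creditors 184.26; financial account: foreign purchases of domestic corporate bonds 2116.40, domestic pension funds' purchases of foreign equities 375.16.)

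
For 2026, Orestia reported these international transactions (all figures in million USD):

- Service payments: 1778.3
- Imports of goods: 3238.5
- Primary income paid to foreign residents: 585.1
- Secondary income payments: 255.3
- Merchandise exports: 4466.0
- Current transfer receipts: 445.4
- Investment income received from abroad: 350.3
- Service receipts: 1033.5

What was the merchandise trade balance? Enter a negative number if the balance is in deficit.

1227.5

Goods balance = 4466.0 - 3238.5 = 1227.5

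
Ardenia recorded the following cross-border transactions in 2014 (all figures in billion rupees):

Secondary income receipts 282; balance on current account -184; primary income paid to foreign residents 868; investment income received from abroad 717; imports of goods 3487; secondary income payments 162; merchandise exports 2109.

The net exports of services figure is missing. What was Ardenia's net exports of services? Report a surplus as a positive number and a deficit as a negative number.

Current account = goods balance + services balance + net primary income + net secondary income
Sum of the known components = -1409
Net exports of services = CA - (known components) = -184 - (-1409) = 1225

1225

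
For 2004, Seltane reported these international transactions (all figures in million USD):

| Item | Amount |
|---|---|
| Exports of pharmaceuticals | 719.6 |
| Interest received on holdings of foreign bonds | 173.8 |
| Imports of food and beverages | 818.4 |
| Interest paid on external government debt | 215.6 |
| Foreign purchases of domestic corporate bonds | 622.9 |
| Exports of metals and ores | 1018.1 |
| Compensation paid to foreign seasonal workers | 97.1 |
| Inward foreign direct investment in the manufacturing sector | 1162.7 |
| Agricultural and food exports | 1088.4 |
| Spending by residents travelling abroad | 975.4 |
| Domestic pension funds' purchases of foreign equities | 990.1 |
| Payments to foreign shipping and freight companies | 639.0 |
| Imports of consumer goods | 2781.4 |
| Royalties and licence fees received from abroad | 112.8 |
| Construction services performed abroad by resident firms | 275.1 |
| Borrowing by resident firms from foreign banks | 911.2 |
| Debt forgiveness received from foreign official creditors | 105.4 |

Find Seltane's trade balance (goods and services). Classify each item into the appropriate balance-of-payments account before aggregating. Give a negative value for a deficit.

Goods: -2781.4 + 1088.4 - 818.4 + 1018.1 + 719.6 = -773.7
Services: -975.4 - 639.0 + 112.8 + 275.1 = -1226.5
Trade balance = -773.7 + (-1226.5) = -2000.2
(Excluded from the trade balance — primary income: interest received on holdings of foreign bonds 173.8, interest paid on external government debt 215.6, compensation paid to foreign seasonal workers 97.1; financial account: foreign purchases of domestic corporate bonds 622.9, inward foreign direct investment in the manufacturing sector 1162.7, domestic pension funds' purchases of foreign equities 990.1, borrowing by resident firms from foreign banks 911.2; capital account: debt forgiveness received from foreign official creditors 105.4.)

-2000.2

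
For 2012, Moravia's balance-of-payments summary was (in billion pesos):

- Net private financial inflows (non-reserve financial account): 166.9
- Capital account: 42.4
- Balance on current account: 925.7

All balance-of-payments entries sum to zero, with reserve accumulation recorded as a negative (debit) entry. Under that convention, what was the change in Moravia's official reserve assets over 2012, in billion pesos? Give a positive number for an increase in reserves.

1135.0

Official reserve transactions balance = -(925.7 + 42.4 + 166.9) = -1135.0
An accumulation of reserves is recorded as a debit (negative entry), so the change in the stock of reserves is the negative of that balance.
Change in official reserves = -(-1135.0) = 1135.0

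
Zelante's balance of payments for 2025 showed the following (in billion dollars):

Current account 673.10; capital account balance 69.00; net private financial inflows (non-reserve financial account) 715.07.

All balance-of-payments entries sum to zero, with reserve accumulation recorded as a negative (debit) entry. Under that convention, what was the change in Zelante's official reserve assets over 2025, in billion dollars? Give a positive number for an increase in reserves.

Official reserve transactions balance = -(673.10 + 69.00 + 715.07) = -1457.17
An accumulation of reserves is recorded as a debit (negative entry), so the change in the stock of reserves is the negative of that balance.
Change in official reserves = -(-1457.17) = 1457.17

1457.17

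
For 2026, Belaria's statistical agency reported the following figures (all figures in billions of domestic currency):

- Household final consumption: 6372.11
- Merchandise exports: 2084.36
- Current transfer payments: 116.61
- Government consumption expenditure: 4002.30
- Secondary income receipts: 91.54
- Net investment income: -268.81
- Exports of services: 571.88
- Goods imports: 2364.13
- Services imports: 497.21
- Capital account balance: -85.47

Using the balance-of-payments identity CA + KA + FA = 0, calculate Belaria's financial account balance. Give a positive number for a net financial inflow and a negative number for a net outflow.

584.45

Goods balance = 2084.36 - 2364.13 = -279.77
Services balance = 571.88 - 497.21 = 74.67
Trade balance (goods + services) = -279.77 + 74.67 = -205.10
Net primary income = -268.81
Net secondary income = 91.54 - 116.61 = -25.07
Current account = -205.10 + (-268.81) + (-25.07) = -498.98
Financial account = -(-498.98 + (-85.47)) = 584.45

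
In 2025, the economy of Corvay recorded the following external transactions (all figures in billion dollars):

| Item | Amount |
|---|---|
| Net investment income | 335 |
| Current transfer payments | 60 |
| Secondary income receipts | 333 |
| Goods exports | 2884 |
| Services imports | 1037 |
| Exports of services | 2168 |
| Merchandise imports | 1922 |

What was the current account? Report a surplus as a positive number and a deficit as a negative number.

2701

Goods balance = 2884 - 1922 = 962
Services balance = 2168 - 1037 = 1131
Trade balance (goods + services) = 962 + 1131 = 2093
Net primary income = 335
Net secondary income = 333 - 60 = 273
Current account = 2093 + 335 + 273 = 2701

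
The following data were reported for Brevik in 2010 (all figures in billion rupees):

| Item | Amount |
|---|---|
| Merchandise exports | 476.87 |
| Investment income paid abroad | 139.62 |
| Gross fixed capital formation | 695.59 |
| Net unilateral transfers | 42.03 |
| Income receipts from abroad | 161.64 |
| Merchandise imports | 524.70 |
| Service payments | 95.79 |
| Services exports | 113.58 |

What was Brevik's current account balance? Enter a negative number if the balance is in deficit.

Goods balance = 476.87 - 524.70 = -47.83
Services balance = 113.58 - 95.79 = 17.79
Trade balance (goods + services) = -47.83 + 17.79 = -30.04
Net primary income = 161.64 - 139.62 = 22.02
Net secondary income = 42.03
Current account = -30.04 + 22.02 + 42.03 = 34.01

34.01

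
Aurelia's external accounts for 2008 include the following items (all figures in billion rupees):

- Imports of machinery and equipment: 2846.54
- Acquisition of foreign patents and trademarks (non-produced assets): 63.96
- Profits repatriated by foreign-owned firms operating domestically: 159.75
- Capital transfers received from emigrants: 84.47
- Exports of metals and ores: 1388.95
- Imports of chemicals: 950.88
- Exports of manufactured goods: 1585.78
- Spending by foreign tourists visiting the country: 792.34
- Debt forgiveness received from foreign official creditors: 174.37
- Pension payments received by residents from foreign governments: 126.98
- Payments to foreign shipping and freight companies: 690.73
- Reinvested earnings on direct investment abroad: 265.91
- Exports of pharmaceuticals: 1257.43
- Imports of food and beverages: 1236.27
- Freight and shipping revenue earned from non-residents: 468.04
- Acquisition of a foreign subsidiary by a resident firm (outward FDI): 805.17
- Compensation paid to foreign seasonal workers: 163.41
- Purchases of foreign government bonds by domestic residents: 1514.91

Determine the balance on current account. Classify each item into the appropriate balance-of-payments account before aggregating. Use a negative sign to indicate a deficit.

Goods: -1236.27 - 2846.54 + 1585.78 + 1257.43 + 1388.95 - 950.88 = -801.53
Services: 792.34 - 690.73 + 468.04 = 569.65
Primary income: -163.41 - 159.75 + 265.91 = -57.25
Secondary income: 126.98
Current account = (-801.53) + 569.65 + (-57.25) + 126.98 = -162.15
(Excluded from the current account — capital account: acquisition of foreign patents and trademarks (non-produced assets) 63.96, capital transfers received from emigrants 84.47, debt forgiveness received from foreign official creditors 174.37; financial account: acquisition of a foreign subsidiary by a resident firm (outward FDI) 805.17, purchases of foreign government bonds by domestic residents 1514.91.)

-162.15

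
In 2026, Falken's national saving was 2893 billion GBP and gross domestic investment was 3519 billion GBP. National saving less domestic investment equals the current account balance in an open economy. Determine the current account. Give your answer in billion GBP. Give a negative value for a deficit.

-626

CA = S - I = 2893 - 3519 = -626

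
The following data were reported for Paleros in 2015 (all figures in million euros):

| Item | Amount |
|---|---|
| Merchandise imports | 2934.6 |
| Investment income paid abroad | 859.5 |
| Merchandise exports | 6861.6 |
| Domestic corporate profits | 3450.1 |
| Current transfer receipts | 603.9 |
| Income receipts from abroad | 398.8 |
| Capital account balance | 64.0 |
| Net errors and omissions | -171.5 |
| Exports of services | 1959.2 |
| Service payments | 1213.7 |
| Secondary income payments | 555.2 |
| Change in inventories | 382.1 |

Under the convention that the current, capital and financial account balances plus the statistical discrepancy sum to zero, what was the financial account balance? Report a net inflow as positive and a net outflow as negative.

-4153.0

Goods balance = 6861.6 - 2934.6 = 3927.0
Services balance = 1959.2 - 1213.7 = 745.5
Trade balance (goods + services) = 3927.0 + 745.5 = 4672.5
Net primary income = 398.8 - 859.5 = -460.7
Net secondary income = 603.9 - 555.2 = 48.7
Current account = 4672.5 + (-460.7) + 48.7 = 4260.5
Financial account = -(4260.5 + 64.0 + (-171.5)) = -4153.0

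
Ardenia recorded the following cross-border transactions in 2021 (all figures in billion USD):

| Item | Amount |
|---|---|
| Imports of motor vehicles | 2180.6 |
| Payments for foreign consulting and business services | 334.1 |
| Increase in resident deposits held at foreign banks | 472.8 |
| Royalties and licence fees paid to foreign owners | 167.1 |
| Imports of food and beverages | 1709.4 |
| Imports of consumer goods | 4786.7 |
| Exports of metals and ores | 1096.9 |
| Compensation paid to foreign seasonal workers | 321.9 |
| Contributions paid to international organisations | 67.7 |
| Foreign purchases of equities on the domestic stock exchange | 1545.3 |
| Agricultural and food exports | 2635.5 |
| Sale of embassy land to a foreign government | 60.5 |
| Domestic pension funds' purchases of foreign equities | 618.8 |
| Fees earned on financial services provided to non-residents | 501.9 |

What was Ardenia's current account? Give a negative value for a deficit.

-5333.2

Goods: 2635.5 - 1709.4 + 1096.9 - 2180.6 - 4786.7 = -4944.3
Services: -167.1 - 334.1 + 501.9 = 0.7
Primary income: -321.9
Secondary income: -67.7
Current account = (-4944.3) + 0.7 + (-321.9) + (-67.7) = -5333.2
(Excluded from the current account — financial account: increase in resident deposits held at foreign banks 472.8, foreign purchases of equities on the domestic stock exchange 1545.3, domestic pension funds' purchases of foreign equities 618.8; capital account: sale of embassy land to a foreign government 60.5.)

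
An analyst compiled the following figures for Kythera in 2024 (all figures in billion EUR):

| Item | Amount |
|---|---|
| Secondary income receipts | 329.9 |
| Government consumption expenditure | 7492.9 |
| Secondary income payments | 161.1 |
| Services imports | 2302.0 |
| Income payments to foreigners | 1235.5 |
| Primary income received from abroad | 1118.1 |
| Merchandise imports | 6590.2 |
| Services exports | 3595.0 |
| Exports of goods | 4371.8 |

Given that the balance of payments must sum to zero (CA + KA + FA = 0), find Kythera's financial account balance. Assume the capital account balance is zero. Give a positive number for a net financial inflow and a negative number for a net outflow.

874.0

Goods balance = 4371.8 - 6590.2 = -2218.4
Services balance = 3595.0 - 2302.0 = 1293.0
Trade balance (goods + services) = -2218.4 + 1293.0 = -925.4
Net primary income = 1118.1 - 1235.5 = -117.4
Net secondary income = 329.9 - 161.1 = 168.8
Current account = -925.4 + (-117.4) + 168.8 = -874.0
Financial account = -(-874.0) = 874.0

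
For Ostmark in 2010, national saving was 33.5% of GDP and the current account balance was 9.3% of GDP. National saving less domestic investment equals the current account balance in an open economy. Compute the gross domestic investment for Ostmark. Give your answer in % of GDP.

24.2

S - I = CA (net lending to the rest of the world).
I = S - CA = 33.5 - 9.3 = 24.2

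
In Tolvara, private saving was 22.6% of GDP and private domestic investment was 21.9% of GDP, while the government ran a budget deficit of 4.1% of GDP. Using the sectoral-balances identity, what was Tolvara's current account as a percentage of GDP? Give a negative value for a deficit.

-3.4

By the sectoral-balances identity, CA = (S_private - I) + (T - G).
Private balance = 22.6 - 21.9 = 0.7
Government balance (T - G) = -4.1
CA = 0.7 + (-4.1) = -3.4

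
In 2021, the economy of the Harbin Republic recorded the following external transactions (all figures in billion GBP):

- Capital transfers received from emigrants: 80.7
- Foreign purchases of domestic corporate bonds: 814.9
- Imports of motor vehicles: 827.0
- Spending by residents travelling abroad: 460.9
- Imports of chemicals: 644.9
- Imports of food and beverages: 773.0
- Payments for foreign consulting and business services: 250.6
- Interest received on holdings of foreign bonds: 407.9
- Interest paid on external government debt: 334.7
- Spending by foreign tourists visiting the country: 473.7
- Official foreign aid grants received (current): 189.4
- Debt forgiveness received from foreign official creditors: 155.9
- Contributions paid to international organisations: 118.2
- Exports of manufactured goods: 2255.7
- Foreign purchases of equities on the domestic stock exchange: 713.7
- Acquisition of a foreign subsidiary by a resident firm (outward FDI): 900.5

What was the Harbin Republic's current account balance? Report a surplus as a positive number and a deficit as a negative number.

-82.6

Goods: -644.9 + 2255.7 - 827.0 - 773.0 = 10.8
Services: -460.9 + 473.7 - 250.6 = -237.8
Primary income: 407.9 - 334.7 = 73.2
Secondary income: -118.2 + 189.4 = 71.2
Current account = 10.8 + (-237.8) + 73.2 + 71.2 = -82.6
(Excluded from the current account — capital account: capital transfers received from emigrants 80.7, debt forgiveness received from foreign official creditors 155.9; financial account: foreign purchases of domestic corporate bonds 814.9, foreign purchases of equities on the domestic stock exchange 713.7, acquisition of a foreign subsidiary by a resident firm (outward FDI) 900.5.)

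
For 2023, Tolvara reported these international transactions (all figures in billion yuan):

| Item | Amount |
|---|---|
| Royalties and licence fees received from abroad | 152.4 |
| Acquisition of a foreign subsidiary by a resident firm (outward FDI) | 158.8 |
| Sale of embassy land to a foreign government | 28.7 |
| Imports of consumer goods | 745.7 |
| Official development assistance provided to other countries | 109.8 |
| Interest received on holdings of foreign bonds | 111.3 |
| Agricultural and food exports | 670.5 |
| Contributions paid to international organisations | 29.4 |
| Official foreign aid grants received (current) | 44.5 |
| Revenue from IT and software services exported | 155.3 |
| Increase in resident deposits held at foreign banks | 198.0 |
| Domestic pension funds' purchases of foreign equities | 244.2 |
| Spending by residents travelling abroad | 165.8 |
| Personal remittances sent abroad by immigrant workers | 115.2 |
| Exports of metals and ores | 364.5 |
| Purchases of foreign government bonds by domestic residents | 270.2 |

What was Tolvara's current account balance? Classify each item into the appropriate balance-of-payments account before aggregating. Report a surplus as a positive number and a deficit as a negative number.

Goods: 364.5 + 670.5 - 745.7 = 289.3
Services: 152.4 + 155.3 - 165.8 = 141.9
Primary income: 111.3
Secondary income: -115.2 + 44.5 - 109.8 - 29.4 = -209.9
Current account = 289.3 + 141.9 + 111.3 + (-209.9) = 332.6
(Excluded from the current account — financial account: acquisition of a foreign subsidiary by a resident firm (outward FDI) 158.8, increase in resident deposits held at foreign banks 198.0, domestic pension funds' purchases of foreign equities 244.2, purchases of foreign government bonds by domestic residents 270.2; capital account: sale of embassy land to a foreign government 28.7.)

332.6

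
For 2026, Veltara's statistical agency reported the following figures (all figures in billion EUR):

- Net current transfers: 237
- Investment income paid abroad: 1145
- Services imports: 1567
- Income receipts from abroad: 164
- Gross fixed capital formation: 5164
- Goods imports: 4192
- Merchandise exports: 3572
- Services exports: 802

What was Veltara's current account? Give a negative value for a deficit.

Goods balance = 3572 - 4192 = -620
Services balance = 802 - 1567 = -765
Trade balance (goods + services) = -620 + (-765) = -1385
Net primary income = 164 - 1145 = -981
Net secondary income = 237
Current account = -1385 + (-981) + 237 = -2129

-2129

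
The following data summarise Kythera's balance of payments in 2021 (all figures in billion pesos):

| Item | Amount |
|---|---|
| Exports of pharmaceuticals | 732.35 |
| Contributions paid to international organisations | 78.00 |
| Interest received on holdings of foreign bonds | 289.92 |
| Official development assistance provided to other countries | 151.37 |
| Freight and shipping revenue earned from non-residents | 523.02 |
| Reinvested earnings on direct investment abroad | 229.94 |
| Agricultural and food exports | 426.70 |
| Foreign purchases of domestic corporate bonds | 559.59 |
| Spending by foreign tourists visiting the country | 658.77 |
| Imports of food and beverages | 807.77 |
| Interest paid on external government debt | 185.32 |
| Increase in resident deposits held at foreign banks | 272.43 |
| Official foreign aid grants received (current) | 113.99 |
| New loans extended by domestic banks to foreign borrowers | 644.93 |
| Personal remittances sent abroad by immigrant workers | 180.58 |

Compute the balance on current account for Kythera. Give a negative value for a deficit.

1571.65

Goods: 732.35 + 426.70 - 807.77 = 351.28
Services: 658.77 + 523.02 = 1181.79
Primary income: 229.94 - 185.32 + 289.92 = 334.54
Secondary income: -151.37 + 113.99 - 78.00 - 180.58 = -295.96
Current account = 351.28 + 1181.79 + 334.54 + (-295.96) = 1571.65
(Excluded from the current account — financial account: foreign purchases of domestic corporate bonds 559.59, increase in resident deposits held at foreign banks 272.43, new loans extended by domestic banks to foreign borrowers 644.93.)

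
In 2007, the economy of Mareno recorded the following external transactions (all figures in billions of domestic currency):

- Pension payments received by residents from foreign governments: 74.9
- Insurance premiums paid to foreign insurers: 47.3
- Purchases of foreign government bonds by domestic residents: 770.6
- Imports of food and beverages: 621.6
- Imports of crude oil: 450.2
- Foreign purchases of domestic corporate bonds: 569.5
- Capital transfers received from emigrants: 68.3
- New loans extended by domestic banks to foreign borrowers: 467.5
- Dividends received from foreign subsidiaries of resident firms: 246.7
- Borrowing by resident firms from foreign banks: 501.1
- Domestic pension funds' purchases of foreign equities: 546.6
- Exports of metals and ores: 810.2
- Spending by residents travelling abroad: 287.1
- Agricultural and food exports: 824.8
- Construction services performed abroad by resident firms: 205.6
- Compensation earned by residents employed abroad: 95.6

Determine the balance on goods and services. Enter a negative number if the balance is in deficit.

Goods: 810.2 + 824.8 - 450.2 - 621.6 = 563.2
Services: -287.1 - 47.3 + 205.6 = -128.8
Trade balance = 563.2 + (-128.8) = 434.4
(Excluded from the trade balance — secondary income: pension payments received by residents from foreign governments 74.9; financial account: purchases of foreign government bonds by domestic residents 770.6, foreign purchases of domestic corporate bonds 569.5, new loans extended by domestic banks to foreign borrowers 467.5, borrowing by resident firms from foreign banks 501.1, domestic pension funds' purchases of foreign equities 546.6; capital account: capital transfers received from emigrants 68.3; primary income: dividends received from foreign subsidiaries of resident firms 246.7, compensation earned by residents employed abroad 95.6.)

434.4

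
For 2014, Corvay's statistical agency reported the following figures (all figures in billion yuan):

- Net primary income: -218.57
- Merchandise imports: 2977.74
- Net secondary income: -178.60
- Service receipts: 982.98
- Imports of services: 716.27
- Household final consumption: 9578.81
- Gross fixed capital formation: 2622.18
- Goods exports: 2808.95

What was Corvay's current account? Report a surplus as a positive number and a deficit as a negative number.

-299.25

Goods balance = 2808.95 - 2977.74 = -168.79
Services balance = 982.98 - 716.27 = 266.71
Trade balance (goods + services) = -168.79 + 266.71 = 97.92
Net primary income = -218.57
Net secondary income = -178.60
Current account = 97.92 + (-218.57) + (-178.60) = -299.25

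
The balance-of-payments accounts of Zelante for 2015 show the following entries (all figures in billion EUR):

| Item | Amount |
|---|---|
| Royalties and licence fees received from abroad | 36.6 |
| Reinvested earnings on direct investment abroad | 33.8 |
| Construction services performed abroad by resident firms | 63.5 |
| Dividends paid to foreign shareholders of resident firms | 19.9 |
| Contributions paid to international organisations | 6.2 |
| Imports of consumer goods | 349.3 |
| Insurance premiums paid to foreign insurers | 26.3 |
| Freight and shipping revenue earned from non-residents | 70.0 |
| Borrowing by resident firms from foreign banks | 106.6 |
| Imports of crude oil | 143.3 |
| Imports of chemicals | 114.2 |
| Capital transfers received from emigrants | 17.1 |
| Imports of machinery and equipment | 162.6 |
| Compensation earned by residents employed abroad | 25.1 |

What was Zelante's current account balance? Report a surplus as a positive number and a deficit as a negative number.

-592.8

Goods: -143.3 - 349.3 - 114.2 - 162.6 = -769.4
Services: -26.3 + 36.6 + 63.5 + 70.0 = 143.8
Primary income: -19.9 + 33.8 + 25.1 = 39.0
Secondary income: -6.2
Current account = (-769.4) + 143.8 + 39.0 + (-6.2) = -592.8
(Excluded from the current account — financial account: borrowing by resident firms from foreign banks 106.6; capital account: capital transfers received from emigrants 17.1.)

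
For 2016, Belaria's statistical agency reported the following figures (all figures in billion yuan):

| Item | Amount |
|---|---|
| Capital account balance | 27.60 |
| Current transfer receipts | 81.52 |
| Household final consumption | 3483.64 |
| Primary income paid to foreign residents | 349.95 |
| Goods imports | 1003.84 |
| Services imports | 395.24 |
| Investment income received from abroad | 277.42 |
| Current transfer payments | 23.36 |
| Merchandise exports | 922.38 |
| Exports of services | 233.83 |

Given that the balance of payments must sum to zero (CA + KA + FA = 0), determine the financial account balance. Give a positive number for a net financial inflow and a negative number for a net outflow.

229.64

Goods balance = 922.38 - 1003.84 = -81.46
Services balance = 233.83 - 395.24 = -161.41
Trade balance (goods + services) = -81.46 + (-161.41) = -242.87
Net primary income = 277.42 - 349.95 = -72.53
Net secondary income = 81.52 - 23.36 = 58.16
Current account = -242.87 + (-72.53) + 58.16 = -257.24
Financial account = -(-257.24 + 27.60) = 229.64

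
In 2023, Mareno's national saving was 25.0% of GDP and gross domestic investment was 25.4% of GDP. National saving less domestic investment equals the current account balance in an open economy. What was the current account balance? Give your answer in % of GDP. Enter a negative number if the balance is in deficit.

CA = S - I = 25.0 - 25.4 = -0.4

-0.4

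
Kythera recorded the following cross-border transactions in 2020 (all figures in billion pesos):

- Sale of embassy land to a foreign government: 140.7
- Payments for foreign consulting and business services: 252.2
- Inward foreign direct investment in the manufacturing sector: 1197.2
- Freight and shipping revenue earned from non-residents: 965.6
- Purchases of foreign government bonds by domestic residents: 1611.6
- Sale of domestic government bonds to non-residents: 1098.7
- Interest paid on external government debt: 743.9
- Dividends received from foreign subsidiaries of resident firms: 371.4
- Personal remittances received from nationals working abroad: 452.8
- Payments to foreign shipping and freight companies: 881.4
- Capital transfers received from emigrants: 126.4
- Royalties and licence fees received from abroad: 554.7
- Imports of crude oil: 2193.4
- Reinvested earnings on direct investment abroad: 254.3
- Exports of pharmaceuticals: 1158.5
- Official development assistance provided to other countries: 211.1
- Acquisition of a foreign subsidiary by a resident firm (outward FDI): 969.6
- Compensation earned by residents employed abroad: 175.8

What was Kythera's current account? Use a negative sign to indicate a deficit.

-348.9

Goods: 1158.5 - 2193.4 = -1034.9
Services: -881.4 + 965.6 + 554.7 - 252.2 = 386.7
Primary income: 371.4 + 254.3 + 175.8 - 743.9 = 57.6
Secondary income: 452.8 - 211.1 = 241.7
Current account = (-1034.9) + 386.7 + 57.6 + 241.7 = -348.9
(Excluded from the current account — capital account: sale of embassy land to a foreign government 140.7, capital transfers received from emigrants 126.4; financial account: inward foreign direct investment in the manufacturing sector 1197.2, purchases of foreign government bonds by domestic residents 1611.6, sale of domestic government bonds to non-residents 1098.7, acquisition of a foreign subsidiary by a resident firm (outward FDI) 969.6.)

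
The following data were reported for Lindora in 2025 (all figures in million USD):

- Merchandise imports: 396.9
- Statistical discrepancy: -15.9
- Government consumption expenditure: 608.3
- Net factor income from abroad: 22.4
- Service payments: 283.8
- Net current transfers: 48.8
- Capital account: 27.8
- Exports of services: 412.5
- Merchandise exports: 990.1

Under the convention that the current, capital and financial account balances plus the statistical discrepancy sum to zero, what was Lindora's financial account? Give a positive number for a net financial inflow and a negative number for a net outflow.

Goods balance = 990.1 - 396.9 = 593.2
Services balance = 412.5 - 283.8 = 128.7
Trade balance (goods + services) = 593.2 + 128.7 = 721.9
Net primary income = 22.4
Net secondary income = 48.8
Current account = 721.9 + 22.4 + 48.8 = 793.1
Financial account = -(793.1 + 27.8 + (-15.9)) = -805.0

-805.0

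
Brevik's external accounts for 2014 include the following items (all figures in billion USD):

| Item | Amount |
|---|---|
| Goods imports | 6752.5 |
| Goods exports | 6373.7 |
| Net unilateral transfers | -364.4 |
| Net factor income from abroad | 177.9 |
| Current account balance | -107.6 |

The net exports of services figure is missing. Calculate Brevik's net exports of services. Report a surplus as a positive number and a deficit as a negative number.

457.7

Current account = goods balance + services balance + net primary income + net secondary income
Sum of the known components = -565.3
Net exports of services = CA - (known components) = -107.6 - (-565.3) = 457.7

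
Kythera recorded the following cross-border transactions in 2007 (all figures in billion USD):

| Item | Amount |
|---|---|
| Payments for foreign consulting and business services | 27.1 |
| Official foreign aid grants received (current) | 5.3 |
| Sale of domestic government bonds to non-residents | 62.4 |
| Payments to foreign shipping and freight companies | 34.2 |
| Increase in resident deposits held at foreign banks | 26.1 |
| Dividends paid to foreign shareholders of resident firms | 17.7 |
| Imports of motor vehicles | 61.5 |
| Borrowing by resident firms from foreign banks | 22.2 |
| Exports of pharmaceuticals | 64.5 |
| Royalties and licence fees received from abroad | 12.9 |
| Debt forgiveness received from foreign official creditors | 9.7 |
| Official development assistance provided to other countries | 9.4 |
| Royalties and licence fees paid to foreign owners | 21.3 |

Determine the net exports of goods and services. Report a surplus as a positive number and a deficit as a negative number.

Goods: -61.5 + 64.5 = 3.0
Services: -34.2 - 27.1 - 21.3 + 12.9 = -69.7
Trade balance = 3.0 + (-69.7) = -66.7
(Excluded from the trade balance — secondary income: official foreign aid grants received (current) 5.3, official development assistance provided to other countries 9.4; financial account: sale of domestic government bonds to non-residents 62.4, increase in resident deposits held at foreign banks 26.1, borrowing by resident firms from foreign banks 22.2; primary income: dividends paid to foreign shareholders of resident firms 17.7; capital account: debt forgiveness received from foreign official creditors 9.7.)

-66.7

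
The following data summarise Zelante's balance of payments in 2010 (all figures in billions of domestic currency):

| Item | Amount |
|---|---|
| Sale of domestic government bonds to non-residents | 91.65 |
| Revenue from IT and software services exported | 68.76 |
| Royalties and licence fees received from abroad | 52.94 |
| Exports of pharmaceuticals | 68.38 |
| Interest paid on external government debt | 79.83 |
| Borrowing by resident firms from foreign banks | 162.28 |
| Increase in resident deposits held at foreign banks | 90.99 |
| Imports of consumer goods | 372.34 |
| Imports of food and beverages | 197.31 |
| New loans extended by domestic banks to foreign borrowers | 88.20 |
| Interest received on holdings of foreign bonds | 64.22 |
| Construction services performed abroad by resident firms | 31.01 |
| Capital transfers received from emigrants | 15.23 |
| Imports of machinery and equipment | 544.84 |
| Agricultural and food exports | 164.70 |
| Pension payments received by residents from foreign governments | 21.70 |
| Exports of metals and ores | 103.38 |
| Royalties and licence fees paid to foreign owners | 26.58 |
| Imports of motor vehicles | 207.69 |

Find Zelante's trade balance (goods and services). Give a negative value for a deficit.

-859.59

Goods: -372.34 + 103.38 + 164.70 - 544.84 - 207.69 - 197.31 + 68.38 = -985.72
Services: 52.94 + 31.01 + 68.76 - 26.58 = 126.13
Trade balance = -985.72 + 126.13 = -859.59
(Excluded from the trade balance — financial account: sale of domestic government bonds to non-residents 91.65, borrowing by resident firms from foreign banks 162.28, increase in resident deposits held at foreign banks 90.99, new loans extended by domestic banks to foreign borrowers 88.20; primary income: interest paid on external government debt 79.83, interest received on holdings of foreign bonds 64.22; capital account: capital transfers received from emigrants 15.23; secondary income: pension payments received by residents from foreign governments 21.70.)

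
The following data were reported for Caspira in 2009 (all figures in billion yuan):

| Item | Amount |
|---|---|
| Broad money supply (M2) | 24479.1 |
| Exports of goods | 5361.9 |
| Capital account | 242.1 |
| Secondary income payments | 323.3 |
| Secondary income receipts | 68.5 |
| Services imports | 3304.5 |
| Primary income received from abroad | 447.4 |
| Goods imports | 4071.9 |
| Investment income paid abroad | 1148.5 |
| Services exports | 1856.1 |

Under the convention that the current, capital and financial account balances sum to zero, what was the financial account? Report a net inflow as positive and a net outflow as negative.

872.2

Goods balance = 5361.9 - 4071.9 = 1290.0
Services balance = 1856.1 - 3304.5 = -1448.4
Trade balance (goods + services) = 1290.0 + (-1448.4) = -158.4
Net primary income = 447.4 - 1148.5 = -701.1
Net secondary income = 68.5 - 323.3 = -254.8
Current account = -158.4 + (-701.1) + (-254.8) = -1114.3
Financial account = -(-1114.3 + 242.1) = 872.2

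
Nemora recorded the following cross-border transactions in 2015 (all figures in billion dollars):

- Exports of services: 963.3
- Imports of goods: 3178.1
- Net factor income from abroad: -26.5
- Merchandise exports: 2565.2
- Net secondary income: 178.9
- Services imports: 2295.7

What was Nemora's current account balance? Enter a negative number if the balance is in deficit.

-1792.9

Goods balance = 2565.2 - 3178.1 = -612.9
Services balance = 963.3 - 2295.7 = -1332.4
Trade balance (goods + services) = -612.9 + (-1332.4) = -1945.3
Net primary income = -26.5
Net secondary income = 178.9
Current account = -1945.3 + (-26.5) + 178.9 = -1792.9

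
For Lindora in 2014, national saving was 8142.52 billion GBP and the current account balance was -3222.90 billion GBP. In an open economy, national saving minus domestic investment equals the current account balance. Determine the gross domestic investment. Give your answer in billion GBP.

S - I = CA (net lending to the rest of the world).
I = S - CA = 8142.52 - (-3222.90) = 11365.42

11365.42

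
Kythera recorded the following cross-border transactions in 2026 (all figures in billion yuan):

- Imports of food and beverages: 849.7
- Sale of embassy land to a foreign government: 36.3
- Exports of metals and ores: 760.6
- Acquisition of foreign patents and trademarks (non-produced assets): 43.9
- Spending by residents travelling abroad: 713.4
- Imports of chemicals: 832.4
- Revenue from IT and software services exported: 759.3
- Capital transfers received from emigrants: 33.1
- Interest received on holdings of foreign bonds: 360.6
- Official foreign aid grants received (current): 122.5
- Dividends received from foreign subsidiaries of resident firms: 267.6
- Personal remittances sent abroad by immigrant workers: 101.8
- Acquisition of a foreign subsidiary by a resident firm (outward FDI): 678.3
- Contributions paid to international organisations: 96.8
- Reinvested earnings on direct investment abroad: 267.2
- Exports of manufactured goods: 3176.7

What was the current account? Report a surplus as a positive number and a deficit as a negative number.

3120.4

Goods: -849.7 + 3176.7 - 832.4 + 760.6 = 2255.2
Services: 759.3 - 713.4 = 45.9
Primary income: 267.6 + 267.2 + 360.6 = 895.4
Secondary income: -96.8 - 101.8 + 122.5 = -76.1
Current account = 2255.2 + 45.9 + 895.4 + (-76.1) = 3120.4
(Excluded from the current account — capital account: sale of embassy land to a foreign government 36.3, acquisition of foreign patents and trademarks (non-produced assets) 43.9, capital transfers received from emigrants 33.1; financial account: acquisition of a foreign subsidiary by a resident firm (outward FDI) 678.3.)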